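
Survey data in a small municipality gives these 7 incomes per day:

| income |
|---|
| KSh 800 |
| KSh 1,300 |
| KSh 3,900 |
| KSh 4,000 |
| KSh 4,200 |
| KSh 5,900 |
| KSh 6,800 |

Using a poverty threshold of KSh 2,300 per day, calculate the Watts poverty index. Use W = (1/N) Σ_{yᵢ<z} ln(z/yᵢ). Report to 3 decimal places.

Below the line: KSh 800, KSh 1,300 (q = 2 of N = 7).
Log shortfalls: ln(2300/800) = 1.0561; ln(2300/1300) = 0.5705.
W = 1.626598 / 7 = 0.232.

0.232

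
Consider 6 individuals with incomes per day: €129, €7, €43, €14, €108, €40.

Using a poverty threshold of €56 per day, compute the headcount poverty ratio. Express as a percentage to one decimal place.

4 of the 6 individuals have income below €56.
H = 4/6 = 66.7%.

66.7%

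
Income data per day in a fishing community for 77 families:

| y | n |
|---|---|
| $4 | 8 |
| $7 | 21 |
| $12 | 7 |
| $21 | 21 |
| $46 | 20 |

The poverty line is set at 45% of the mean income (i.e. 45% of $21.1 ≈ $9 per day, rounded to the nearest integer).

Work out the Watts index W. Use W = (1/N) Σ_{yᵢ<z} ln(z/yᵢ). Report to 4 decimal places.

0.1528

Below the line: 8×$4, 21×$7 (q = 29 of N = 77).
ln(z/y) terms: ln(9/4) = 0.8109 (×8); ln(9/7) = 0.2513 (×21).
W = 11.765045 / 77 = 0.1528.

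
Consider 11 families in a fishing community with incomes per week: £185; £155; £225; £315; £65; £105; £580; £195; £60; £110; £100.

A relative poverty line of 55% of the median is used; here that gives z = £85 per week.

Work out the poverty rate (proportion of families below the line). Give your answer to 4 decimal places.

0.1818

2 of the 11 families have income below £85.
H = 2/11 = 0.1818.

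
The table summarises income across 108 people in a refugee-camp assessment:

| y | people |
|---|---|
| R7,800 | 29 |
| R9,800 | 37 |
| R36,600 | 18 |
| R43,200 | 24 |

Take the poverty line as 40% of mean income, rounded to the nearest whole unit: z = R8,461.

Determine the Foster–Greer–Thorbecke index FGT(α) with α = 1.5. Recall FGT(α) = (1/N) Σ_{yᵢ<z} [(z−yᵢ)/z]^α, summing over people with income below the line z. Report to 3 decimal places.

0.006

Below the line: 29×R7,800 (q = 29 of N = 108).
Gap ratios (z−y)/z: (8461−7800)/8461 = 0.0781 (×29).
Raised to α = 1.5: 0.02184 (×29).
Sum = 0.633239; FGT(1.5) = 0.633239 / 108 = 0.006.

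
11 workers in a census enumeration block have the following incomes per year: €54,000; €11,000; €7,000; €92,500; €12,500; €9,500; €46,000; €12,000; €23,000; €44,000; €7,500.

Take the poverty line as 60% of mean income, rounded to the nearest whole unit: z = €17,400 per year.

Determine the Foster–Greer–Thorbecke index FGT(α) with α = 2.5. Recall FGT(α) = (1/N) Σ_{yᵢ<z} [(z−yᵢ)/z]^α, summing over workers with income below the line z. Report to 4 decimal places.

0.0761

Below the line: €7,000, €7,500, €9,500, €11,000, €12,000, €12,500 (q = 6 of N = 11).
Relative gaps: (17400−7000)/17400 = 0.5977; (17400−7500)/17400 = 0.5690; (17400−9500)/17400 = 0.4540; (17400−11000)/17400 = 0.3678; (17400−12000)/17400 = 0.3103; (17400−12500)/17400 = 0.2816.
Raised to α = 2.5: 0.27619; 0.24418; 0.13890; 0.08205; 0.05366; 0.04208.
Sum = 0.837060; FGT(2.5) = 0.837060 / 11 = 0.0761.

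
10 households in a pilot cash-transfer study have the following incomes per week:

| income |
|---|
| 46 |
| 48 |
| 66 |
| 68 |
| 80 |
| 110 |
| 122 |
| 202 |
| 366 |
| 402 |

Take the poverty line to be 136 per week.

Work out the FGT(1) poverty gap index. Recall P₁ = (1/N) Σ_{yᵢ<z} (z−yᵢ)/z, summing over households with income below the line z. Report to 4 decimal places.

0.3029

Poor units: 46, 48, 66, 68, 80, 110, 122 (q = 7 of N = 10).
Normalized shortfalls: (136−46)/136 = 0.6618; (136−48)/136 = 0.6471; (136−66)/136 = 0.5147; (136−68)/136 = 0.5000; (136−80)/136 = 0.4118; (136−110)/136 = 0.1912; (136−122)/136 = 0.1029.
Sum of shortfalls = 3.029412; P₁ averages over all N: 3.029412 / 10 = 0.3029.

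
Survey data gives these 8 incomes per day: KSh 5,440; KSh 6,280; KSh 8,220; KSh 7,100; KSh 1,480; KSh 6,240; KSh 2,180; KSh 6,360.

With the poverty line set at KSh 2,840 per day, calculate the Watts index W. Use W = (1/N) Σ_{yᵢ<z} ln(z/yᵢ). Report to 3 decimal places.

Poor units: KSh 1,480, KSh 2,180 (q = 2 of N = 8).
ln(z/y) terms: ln(2840/1480) = 0.6518; ln(2840/2180) = 0.2645.
W = 0.916241 / 8 = 0.115.

0.115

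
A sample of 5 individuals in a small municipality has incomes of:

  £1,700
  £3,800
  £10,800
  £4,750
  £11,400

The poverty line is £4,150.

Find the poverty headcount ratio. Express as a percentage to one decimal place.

40.0%

2 of the 5 individuals have income below £4,150.
H = 2/5 = 40.0%.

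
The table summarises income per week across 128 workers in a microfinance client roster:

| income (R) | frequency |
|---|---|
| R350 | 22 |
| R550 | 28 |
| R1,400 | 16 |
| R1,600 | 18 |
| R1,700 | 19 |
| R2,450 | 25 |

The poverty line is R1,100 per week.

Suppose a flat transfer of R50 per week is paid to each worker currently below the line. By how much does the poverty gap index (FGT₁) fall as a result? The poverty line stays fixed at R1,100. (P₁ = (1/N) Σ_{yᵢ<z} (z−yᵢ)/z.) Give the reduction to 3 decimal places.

0.018

Before: below the line — 22×R350, 28×R550; poverty gap index (FGT₁) = 0.22656.
After the R50 transfer: below the line — 22×R400, 28×R600; poverty gap index (FGT₁) = 0.20881.
Reduction = 0.22656 − 0.20881 = 0.018.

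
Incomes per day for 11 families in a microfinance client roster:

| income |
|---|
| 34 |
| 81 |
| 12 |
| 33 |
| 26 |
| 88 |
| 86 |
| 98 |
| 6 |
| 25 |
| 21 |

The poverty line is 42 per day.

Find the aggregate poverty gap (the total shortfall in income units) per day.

137

Below the line: 6, 12, 21, 25, 26, 33, 34 (q = 7 of N = 11).
Individual gaps: 42−6 = 36; 42−12 = 30; 42−21 = 21; 42−25 = 17; 42−26 = 16; 42−33 = 9; 42−34 = 8.
Aggregate gap = 137.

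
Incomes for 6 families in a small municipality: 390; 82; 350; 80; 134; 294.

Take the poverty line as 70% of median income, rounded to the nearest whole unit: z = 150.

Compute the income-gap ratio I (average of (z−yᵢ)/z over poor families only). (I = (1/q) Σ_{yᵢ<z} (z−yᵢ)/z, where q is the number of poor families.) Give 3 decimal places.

0.342

Poor units: 80, 82, 134 (q = 3 of N = 6).
Relative gaps: 0.4667, 0.4533, 0.1067; sum = 1.026667.
The income-gap ratio divides by q (the poor only): 1.026667 / 3 = 0.342.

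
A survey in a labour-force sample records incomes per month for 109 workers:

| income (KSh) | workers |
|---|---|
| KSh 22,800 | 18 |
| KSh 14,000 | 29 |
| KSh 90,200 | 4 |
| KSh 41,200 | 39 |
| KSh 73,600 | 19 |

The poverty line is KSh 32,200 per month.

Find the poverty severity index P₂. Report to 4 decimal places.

Below z: 29×KSh 14,000, 18×KSh 22,800 (q = 47 of N = 109).
Relative gaps: (32200−14000)/32200 = 0.5652 (×29); (32200−22800)/32200 = 0.2919 (×18).
Squared: 0.3195 (×29); 0.0852 (×18).
Sum = 10.798619; P₂ = 10.798619 / 109 = 0.0991.

0.0991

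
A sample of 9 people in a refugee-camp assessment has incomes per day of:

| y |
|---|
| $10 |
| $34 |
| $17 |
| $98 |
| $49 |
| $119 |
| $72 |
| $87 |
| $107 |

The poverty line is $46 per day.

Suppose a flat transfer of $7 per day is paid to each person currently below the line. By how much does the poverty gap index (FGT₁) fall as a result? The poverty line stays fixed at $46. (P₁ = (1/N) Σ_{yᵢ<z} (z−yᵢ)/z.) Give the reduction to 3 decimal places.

0.051

Before: below the line — $10, $17, $34; poverty gap index (FGT₁) = 0.18599.
After the $7 transfer: below the line — $17, $24, $41; poverty gap index (FGT₁) = 0.13527.
Reduction = 0.18599 − 0.13527 = 0.051.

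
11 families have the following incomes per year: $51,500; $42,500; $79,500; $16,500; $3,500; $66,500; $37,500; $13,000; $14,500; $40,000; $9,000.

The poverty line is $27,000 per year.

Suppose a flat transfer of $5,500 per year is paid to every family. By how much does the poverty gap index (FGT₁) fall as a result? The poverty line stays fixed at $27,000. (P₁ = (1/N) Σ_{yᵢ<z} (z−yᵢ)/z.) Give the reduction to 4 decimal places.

Before: below the line — $3,500, $9,000, $13,000, $14,500, $16,500; poverty gap index (FGT₁) = 0.264310.
After the $5,500 transfer: below the line — $9,000, $14,500, $18,500, $20,000, $22,000; poverty gap index (FGT₁) = 0.171717.
Reduction = 0.264310 − 0.171717 = 0.0926.

0.0926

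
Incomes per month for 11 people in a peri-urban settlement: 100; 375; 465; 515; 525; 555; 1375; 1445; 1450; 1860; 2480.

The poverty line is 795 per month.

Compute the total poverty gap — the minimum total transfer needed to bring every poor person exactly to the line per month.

Poor units: 100, 375, 465, 515, 525, 555 (q = 6 of N = 11).
Individual gaps: 795−100 = 695; 795−375 = 420; 795−465 = 330; 795−515 = 280; 795−525 = 270; 795−555 = 240.
Aggregate gap = 2235.

2235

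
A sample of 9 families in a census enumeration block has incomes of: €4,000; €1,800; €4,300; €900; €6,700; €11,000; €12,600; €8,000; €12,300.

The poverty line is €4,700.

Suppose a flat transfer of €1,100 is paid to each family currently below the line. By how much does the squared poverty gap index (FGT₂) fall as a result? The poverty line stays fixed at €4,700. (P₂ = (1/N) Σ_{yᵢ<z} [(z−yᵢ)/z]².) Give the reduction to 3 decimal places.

0.065

Before: below the line — €900, €1,800, €4,000, €4,300; squared poverty gap index (FGT₂) = 0.11820.
After the €1,100 transfer: below the line — €2,000, €2,900; squared poverty gap index (FGT₂) = 0.05297.
Reduction = 0.11820 − 0.05297 = 0.065.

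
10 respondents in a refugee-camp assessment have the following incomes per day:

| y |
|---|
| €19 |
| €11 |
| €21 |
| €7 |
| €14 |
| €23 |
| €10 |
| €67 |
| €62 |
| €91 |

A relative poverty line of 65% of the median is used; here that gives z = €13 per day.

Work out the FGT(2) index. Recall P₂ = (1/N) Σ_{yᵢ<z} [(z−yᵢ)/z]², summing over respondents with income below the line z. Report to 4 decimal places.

Incomes under z: €7, €10, €11 (q = 3 of N = 10).
Relative gaps: (13−7)/13 = 0.4615; (13−10)/13 = 0.2308; (13−11)/13 = 0.1538.
Squared: 0.2130; 0.0533; 0.0237.
Sum = 0.289941; P₂ = 0.289941 / 10 = 0.0290.

0.0290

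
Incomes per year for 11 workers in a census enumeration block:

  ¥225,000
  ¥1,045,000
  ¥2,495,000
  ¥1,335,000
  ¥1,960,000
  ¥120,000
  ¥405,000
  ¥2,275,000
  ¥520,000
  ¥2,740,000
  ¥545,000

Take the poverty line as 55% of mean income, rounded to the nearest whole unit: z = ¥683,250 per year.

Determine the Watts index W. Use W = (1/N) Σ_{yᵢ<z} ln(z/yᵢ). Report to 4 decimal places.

0.3520

Below the line: ¥120,000, ¥225,000, ¥405,000, ¥520,000, ¥545,000 (q = 5 of N = 11).
Log shortfalls: ln(683250/120000) = 1.7394; ln(683250/225000) = 1.1108; ln(683250/405000) = 0.5230; ln(683250/520000) = 0.2730; ln(683250/545000) = 0.2261.
W = 3.872210 / 11 = 0.3520.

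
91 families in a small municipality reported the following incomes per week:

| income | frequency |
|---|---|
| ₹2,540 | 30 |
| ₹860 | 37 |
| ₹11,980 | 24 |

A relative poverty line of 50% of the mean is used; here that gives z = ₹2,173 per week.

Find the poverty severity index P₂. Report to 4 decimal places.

0.1484

Incomes under z: 37×₹860 (q = 37 of N = 91).
Normalized shortfalls: (2173−860)/2173 = 0.6042 (×37).
Squared: 0.3651 (×37).
Sum = 13.508643; P₂ = 13.508643 / 91 = 0.1484.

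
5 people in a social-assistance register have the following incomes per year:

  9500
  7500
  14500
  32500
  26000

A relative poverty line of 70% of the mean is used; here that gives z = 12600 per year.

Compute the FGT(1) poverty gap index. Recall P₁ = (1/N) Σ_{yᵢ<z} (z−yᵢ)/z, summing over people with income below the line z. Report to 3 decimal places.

Poor units: 7500, 9500 (q = 2 of N = 5).
Shortfall ratios: (12600−7500)/12600 = 0.4048; (12600−9500)/12600 = 0.2460.
Sum of shortfalls = 0.650794; P₁ averages over all N: 0.650794 / 5 = 0.130.

0.130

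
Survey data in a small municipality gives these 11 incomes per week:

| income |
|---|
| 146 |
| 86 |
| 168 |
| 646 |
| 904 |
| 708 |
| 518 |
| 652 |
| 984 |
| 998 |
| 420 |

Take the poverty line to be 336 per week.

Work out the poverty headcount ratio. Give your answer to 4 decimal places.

3 of the 11 respondents have income below 336.
H = 3/11 = 0.2727.

0.2727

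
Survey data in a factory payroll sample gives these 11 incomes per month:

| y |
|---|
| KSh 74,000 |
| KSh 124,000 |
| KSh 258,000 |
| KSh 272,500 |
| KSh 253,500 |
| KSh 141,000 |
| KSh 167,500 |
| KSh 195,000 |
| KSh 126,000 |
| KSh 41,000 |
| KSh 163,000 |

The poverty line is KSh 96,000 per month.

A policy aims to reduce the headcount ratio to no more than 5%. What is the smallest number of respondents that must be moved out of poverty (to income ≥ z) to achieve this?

2 of the 11 respondents are poor, so H = 2/11 = 0.182.
A headcount ratio of at most 5% allows at most ⌊0.05 × 11⌋ = 0 poor respondents.
So at least 2 − 0 = 2 must be lifted.

2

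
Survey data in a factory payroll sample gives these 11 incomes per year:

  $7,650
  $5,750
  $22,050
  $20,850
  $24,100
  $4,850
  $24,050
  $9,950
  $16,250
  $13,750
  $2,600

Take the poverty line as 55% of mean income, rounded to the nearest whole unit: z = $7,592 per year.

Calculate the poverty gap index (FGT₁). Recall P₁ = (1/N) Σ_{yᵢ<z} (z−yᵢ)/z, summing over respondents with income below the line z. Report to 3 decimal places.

0.115

Below z: $2,600, $4,850, $5,750 (q = 3 of N = 11).
Shortfall ratios: (7592−2600)/7592 = 0.6575; (7592−4850)/7592 = 0.3612; (7592−5750)/7592 = 0.2426.
Σ = 1.261328. Dividing by the full population N = 11 gives P₁ = 0.115.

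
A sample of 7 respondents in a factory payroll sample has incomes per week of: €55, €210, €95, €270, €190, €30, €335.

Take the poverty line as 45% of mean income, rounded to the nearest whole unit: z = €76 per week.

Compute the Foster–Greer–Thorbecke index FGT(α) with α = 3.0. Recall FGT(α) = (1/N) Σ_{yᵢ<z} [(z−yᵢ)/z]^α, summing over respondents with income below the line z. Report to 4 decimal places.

0.0347

Below z: €30, €55 (q = 2 of N = 7).
Relative gaps: (76−30)/76 = 0.6053; (76−55)/76 = 0.2763.
Raised to α = 3.0: 0.22173; 0.02110.
Sum = 0.242831; FGT(3.0) = 0.242831 / 7 = 0.0347.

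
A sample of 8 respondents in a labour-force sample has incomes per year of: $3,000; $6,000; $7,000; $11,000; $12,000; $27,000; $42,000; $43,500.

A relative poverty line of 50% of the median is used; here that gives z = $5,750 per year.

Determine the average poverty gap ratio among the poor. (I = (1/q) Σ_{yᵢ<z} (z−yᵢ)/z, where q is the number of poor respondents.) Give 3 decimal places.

Below the line: $3,000 (q = 1 of N = 8).
Shortfall ratios (z−y)/z: 0.4783; sum = 0.478261.
I averages over the q = 1 poor units only: 0.478261 / 1 = 0.478.

0.478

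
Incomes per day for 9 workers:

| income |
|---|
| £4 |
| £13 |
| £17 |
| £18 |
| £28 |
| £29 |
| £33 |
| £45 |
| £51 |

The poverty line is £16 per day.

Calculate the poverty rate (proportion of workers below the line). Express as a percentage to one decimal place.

2 of the 9 workers have income below £16.
H = 2/9 = 22.2%.

22.2%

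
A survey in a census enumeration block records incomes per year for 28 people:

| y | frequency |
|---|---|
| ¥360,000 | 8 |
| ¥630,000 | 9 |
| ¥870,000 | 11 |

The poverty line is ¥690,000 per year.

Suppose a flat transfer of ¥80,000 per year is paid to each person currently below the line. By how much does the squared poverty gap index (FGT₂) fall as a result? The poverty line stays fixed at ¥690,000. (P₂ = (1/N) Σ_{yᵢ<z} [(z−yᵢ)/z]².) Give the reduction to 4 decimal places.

0.0303

Before: below the line — 8×¥360,000, 9×¥630,000; squared poverty gap index (FGT₂) = 0.067783.
After the ¥80,000 transfer: below the line — 8×¥440,000; squared poverty gap index (FGT₂) = 0.037507.
Reduction = 0.067783 − 0.037507 = 0.0303.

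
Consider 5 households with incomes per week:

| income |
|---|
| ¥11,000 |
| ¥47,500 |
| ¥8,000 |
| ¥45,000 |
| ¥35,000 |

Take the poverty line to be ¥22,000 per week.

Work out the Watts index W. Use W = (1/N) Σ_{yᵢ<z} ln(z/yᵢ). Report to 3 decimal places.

0.341

Below the line: ¥8,000, ¥11,000 (q = 2 of N = 5).
Log shortfalls: ln(22000/8000) = 1.0116; ln(22000/11000) = 0.6931.
W = 1.704748 / 5 = 0.341.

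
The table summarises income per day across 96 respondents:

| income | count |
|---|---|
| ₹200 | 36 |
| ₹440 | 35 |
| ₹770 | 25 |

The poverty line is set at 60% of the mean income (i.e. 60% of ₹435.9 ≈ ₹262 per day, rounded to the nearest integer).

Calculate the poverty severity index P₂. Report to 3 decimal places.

Poor units: 36×₹200 (q = 36 of N = 96).
Gap ratios (z−y)/z: (262−200)/262 = 0.2366 (×36).
Squared: 0.0560 (×36).
Sum = 2.015966; P₂ = 2.015966 / 96 = 0.021.

0.021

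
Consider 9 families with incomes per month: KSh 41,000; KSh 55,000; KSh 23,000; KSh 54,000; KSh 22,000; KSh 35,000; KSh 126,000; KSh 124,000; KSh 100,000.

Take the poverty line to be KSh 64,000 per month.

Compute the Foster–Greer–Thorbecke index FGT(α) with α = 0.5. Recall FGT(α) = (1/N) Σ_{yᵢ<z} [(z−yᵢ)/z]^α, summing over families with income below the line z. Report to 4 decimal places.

Incomes under z: KSh 22,000, KSh 23,000, KSh 35,000, KSh 41,000, KSh 54,000, KSh 55,000 (q = 6 of N = 9).
Shortfall ratios: (64000−22000)/64000 = 0.6562; (64000−23000)/64000 = 0.6406; (64000−35000)/64000 = 0.4531; (64000−41000)/64000 = 0.3594; (64000−54000)/64000 = 0.1562; (64000−55000)/64000 = 0.1406.
Raised to α = 0.5: 0.81009; 0.80039; 0.67315; 0.59948; 0.39528; 0.37500.
Sum = 3.653392; FGT(0.5) = 3.653392 / 9 = 0.4059.

0.4059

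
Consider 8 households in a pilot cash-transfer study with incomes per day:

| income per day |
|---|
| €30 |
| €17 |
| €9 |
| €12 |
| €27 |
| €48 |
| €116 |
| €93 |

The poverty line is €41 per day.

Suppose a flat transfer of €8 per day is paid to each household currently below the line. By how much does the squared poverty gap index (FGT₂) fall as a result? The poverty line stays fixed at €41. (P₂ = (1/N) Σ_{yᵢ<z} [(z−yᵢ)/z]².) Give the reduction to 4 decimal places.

0.1071

Before: below the line — €9, €12, €17, €27, €30; squared poverty gap index (FGT₂) = 0.205086.
After the €8 transfer: below the line — €17, €20, €25, €35, €38; squared poverty gap index (FGT₂) = 0.098007.
Reduction = 0.205086 − 0.098007 = 0.1071.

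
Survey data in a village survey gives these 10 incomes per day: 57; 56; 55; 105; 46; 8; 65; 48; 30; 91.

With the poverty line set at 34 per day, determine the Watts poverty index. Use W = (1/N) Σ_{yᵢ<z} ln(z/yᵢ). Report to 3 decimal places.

Below z: 8, 30 (q = 2 of N = 10).
Log shortfalls: ln(34/8) = 1.4469; ln(34/30) = 0.1252.
W = 1.572082 / 10 = 0.157.

0.157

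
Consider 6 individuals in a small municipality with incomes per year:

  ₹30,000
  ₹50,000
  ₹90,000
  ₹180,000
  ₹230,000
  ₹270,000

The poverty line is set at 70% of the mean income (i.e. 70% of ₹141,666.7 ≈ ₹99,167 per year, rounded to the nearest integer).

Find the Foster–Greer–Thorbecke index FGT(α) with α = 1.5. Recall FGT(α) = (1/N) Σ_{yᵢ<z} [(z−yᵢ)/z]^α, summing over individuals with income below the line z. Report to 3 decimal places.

0.160

Below z: ₹30,000, ₹50,000, ₹90,000 (q = 3 of N = 6).
Normalized shortfalls: (99167−30000)/99167 = 0.6975; (99167−50000)/99167 = 0.4958; (99167−90000)/99167 = 0.0924.
Raised to α = 1.5: 0.58250; 0.34911; 0.02811.
Sum = 0.959716; FGT(1.5) = 0.959716 / 6 = 0.160.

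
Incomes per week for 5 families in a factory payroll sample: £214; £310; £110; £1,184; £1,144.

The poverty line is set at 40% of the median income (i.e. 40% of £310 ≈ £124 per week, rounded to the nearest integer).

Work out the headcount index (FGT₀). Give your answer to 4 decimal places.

0.2000

1 of the 5 families have income below £124.
H = 1/5 = 0.2000.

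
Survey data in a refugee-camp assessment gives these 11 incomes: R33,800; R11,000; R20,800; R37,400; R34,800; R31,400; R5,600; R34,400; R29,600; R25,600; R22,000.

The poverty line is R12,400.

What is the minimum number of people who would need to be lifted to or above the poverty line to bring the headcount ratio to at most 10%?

2 of the 11 people are poor, so H = 2/11 = 0.182.
A headcount ratio of at most 10% allows at most ⌊0.10 × 11⌋ = 1 poor people.
So at least 2 − 1 = 1 must be lifted.

1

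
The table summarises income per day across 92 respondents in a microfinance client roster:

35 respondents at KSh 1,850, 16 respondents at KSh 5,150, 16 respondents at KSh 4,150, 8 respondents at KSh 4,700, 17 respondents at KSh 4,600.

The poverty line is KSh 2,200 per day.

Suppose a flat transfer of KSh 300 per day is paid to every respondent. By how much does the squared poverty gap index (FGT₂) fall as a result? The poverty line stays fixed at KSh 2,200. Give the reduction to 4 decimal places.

Before: below the line — 35×KSh 1,850; squared poverty gap index (FGT₂) = 0.009629.
After the KSh 300 transfer: below the line — 35×KSh 2,150; squared poverty gap index (FGT₂) = 0.000197.
Reduction = 0.009629 − 0.000197 = 0.0094.

0.0094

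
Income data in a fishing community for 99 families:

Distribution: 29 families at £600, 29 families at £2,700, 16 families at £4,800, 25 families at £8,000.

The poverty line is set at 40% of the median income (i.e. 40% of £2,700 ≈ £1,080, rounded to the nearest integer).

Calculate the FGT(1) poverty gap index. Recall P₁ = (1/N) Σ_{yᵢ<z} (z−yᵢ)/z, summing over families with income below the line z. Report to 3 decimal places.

0.130

Below the line: 29×£600 (q = 29 of N = 99).
Shortfall ratios: (1080−600)/1080 = 0.4444 (×29).
Sum of shortfalls = 12.888889; P₁ averages over all N: 12.888889 / 99 = 0.130.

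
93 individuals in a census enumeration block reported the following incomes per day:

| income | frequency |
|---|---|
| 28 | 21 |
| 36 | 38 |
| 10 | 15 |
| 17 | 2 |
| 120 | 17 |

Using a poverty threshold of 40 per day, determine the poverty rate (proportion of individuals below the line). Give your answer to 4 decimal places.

76 of the 93 individuals have income below 40.
H = 76/93 = 0.8172.

0.8172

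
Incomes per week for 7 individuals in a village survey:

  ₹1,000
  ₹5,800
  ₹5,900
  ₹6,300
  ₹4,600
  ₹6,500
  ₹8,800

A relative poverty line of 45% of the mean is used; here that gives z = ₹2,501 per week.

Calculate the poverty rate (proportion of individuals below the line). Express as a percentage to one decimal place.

1 of the 7 individuals have income below ₹2,501.
H = 1/7 = 14.3%.

14.3%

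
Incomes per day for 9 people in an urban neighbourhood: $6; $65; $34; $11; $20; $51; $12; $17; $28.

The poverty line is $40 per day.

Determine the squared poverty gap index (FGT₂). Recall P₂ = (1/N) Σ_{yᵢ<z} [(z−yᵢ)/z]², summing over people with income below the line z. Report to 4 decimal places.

0.2701

Poor units: $6, $11, $12, $17, $20, $28, $34 (q = 7 of N = 9).
Normalized shortfalls: (40−6)/40 = 0.8500; (40−11)/40 = 0.7250; (40−12)/40 = 0.7000; (40−17)/40 = 0.5750; (40−20)/40 = 0.5000; (40−28)/40 = 0.3000; (40−34)/40 = 0.1500.
Squared: 0.7225; 0.5256; 0.4900; 0.3306; 0.2500; 0.0900; 0.0225.
Sum = 2.431250; P₂ = 2.431250 / 9 = 0.2701.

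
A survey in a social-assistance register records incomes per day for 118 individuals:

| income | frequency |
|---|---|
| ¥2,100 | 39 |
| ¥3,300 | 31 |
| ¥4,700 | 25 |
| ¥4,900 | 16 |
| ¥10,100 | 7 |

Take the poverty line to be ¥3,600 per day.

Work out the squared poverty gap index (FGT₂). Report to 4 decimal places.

Below the line: 39×¥2,100, 31×¥3,300 (q = 70 of N = 118).
Shortfall ratios: (3600−2100)/3600 = 0.4167 (×39); (3600−3300)/3600 = 0.0833 (×31).
Squared: 0.1736 (×39); 0.0069 (×31).
Sum = 6.986111; P₂ = 6.986111 / 118 = 0.0592.

0.0592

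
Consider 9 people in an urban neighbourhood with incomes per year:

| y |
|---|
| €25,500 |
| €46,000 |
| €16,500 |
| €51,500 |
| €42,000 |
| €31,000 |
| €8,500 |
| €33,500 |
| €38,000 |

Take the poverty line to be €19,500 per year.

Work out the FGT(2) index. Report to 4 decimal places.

Below z: €8,500, €16,500 (q = 2 of N = 9).
Relative gaps: (19500−8500)/19500 = 0.5641; (19500−16500)/19500 = 0.1538.
Squared: 0.3182; 0.0237.
Sum = 0.341880; P₂ = 0.341880 / 9 = 0.0380.

0.0380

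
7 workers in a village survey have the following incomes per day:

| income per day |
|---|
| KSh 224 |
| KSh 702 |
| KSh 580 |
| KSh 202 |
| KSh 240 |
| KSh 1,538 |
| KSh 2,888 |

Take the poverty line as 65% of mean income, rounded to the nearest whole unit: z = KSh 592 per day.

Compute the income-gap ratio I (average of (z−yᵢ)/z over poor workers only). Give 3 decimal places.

0.474

Below z: KSh 202, KSh 224, KSh 240, KSh 580 (q = 4 of N = 7).
Relative gaps: 0.6588, 0.6216, 0.5946, 0.0203; sum = 1.895270.
The income-gap ratio divides by q (the poor only): 1.895270 / 4 = 0.474.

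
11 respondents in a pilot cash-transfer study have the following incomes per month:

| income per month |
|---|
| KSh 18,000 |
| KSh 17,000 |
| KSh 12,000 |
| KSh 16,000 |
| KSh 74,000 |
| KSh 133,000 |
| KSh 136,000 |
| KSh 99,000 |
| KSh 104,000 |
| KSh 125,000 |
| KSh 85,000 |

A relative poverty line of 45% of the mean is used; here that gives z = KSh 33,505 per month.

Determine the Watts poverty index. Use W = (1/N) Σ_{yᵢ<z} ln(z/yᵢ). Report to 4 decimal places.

0.2787

Below the line: KSh 12,000, KSh 16,000, KSh 17,000, KSh 18,000 (q = 4 of N = 11).
ln(z/y) terms: ln(33505/12000) = 1.0268; ln(33505/16000) = 0.7391; ln(33505/17000) = 0.6785; ln(33505/18000) = 0.6213.
W = 3.065698 / 11 = 0.2787.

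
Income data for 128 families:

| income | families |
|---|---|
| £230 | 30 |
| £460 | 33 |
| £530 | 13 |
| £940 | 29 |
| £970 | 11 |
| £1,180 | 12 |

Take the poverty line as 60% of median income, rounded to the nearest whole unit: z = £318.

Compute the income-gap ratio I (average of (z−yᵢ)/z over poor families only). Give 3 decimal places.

0.277

Poor units: 30×£230 (q = 30 of N = 128).
Shortfall ratios (z−y)/z: 0.2767 (×30); sum = 8.301887.
I averages over the q = 30 poor units only: 8.301887 / 30 = 0.277.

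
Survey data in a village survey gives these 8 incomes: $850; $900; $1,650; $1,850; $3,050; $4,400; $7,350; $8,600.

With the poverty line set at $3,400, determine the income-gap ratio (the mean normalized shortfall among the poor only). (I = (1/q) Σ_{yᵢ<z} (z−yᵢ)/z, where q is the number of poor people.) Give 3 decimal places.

Below z: $850, $900, $1,650, $1,850, $3,050 (q = 5 of N = 8).
Relative gaps: 0.7500, 0.7353, 0.5147, 0.4559, 0.1029; sum = 2.558824.
The income-gap ratio divides by q (the poor only): 2.558824 / 5 = 0.512.

0.512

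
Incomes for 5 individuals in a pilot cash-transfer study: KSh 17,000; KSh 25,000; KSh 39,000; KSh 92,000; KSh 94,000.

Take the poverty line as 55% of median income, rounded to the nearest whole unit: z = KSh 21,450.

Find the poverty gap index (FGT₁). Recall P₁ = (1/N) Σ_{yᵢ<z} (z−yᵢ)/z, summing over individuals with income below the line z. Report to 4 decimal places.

Below z: KSh 17,000 (q = 1 of N = 5).
Shortfall ratios: (21450−17000)/21450 = 0.2075.
Σ = 0.207459. Dividing by the full population N = 5 gives P₁ = 0.0415.

0.0415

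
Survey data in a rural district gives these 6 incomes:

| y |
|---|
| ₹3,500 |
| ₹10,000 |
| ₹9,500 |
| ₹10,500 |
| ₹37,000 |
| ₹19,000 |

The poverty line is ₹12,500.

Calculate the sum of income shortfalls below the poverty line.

₹16,500

Incomes under z: ₹3,500, ₹9,500, ₹10,000, ₹10,500 (q = 4 of N = 6).
Individual gaps: 12500−3500 = 9000; 12500−9500 = 3000; 12500−10000 = 2500; 12500−10500 = 2000.
Aggregate gap = ₹16,500.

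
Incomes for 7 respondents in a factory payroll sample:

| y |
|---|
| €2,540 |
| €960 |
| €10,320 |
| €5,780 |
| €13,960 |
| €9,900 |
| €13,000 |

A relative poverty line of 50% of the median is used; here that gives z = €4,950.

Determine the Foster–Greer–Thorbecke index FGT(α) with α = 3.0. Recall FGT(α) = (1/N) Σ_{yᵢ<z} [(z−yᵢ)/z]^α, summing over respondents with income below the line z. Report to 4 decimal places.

Below the line: €960, €2,540 (q = 2 of N = 7).
Shortfall ratios: (4950−960)/4950 = 0.8061; (4950−2540)/4950 = 0.4869.
Raised to α = 3.0: 0.52372; 0.11541.
Sum = 0.639133; FGT(3.0) = 0.639133 / 7 = 0.0913.

0.0913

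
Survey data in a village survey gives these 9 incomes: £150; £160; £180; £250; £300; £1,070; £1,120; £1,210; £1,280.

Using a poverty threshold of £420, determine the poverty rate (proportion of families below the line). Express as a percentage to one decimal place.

55.6%

5 of the 9 families have income below £420.
H = 5/9 = 55.6%.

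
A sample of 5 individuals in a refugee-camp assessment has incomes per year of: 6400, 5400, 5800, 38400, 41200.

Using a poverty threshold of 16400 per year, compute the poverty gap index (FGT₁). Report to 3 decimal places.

Poor units: 5400, 5800, 6400 (q = 3 of N = 5).
Relative gaps: (16400−5400)/16400 = 0.6707; (16400−5800)/16400 = 0.6463; (16400−6400)/16400 = 0.6098.
Sum of shortfalls = 1.926829; P₁ averages over all N: 1.926829 / 5 = 0.385.

0.385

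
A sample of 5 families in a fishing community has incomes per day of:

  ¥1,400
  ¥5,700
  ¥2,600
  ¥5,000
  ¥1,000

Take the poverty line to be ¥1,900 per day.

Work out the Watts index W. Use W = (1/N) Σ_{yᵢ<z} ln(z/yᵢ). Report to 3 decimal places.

0.189

Poor units: ¥1,000, ¥1,400 (q = 2 of N = 5).
Log gaps: ln(1900/1000) = 0.6419; ln(1900/1400) = 0.3054.
W = 0.947236 / 5 = 0.189.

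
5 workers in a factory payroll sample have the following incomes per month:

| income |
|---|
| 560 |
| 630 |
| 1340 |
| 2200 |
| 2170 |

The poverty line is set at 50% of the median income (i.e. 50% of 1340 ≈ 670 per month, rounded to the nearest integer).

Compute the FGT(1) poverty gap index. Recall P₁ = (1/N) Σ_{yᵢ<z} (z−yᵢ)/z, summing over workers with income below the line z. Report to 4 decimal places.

0.0448

Below the line: 560, 630 (q = 2 of N = 5).
Shortfall ratios: (670−560)/670 = 0.1642; (670−630)/670 = 0.0597.
Sum of shortfalls = 0.223881; P₁ averages over all N: 0.223881 / 5 = 0.0448.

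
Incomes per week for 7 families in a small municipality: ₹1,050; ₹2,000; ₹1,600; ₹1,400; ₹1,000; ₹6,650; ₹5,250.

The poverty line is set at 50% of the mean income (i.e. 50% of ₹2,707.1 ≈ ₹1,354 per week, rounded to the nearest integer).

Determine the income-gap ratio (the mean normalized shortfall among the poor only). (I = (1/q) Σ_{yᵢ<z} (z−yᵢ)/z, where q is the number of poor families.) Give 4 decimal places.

Poor units: ₹1,000, ₹1,050 (q = 2 of N = 7).
Shortfall ratios (z−y)/z: 0.2614, 0.2245; sum = 0.485968.
I averages over the q = 2 poor units only: 0.485968 / 2 = 0.2430.

0.2430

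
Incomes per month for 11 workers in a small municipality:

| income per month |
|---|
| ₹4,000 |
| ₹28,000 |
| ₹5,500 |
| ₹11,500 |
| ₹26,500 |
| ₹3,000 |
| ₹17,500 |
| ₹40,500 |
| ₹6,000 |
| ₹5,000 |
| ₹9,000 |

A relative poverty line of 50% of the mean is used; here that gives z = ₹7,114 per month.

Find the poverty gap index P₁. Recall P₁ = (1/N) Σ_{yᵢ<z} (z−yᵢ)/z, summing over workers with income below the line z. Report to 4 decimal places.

Incomes under z: ₹3,000, ₹4,000, ₹5,000, ₹5,500, ₹6,000 (q = 5 of N = 11).
Gap ratios (z−y)/z: (7114−3000)/7114 = 0.5783; (7114−4000)/7114 = 0.4377; (7114−5000)/7114 = 0.2972; (7114−5500)/7114 = 0.2269; (7114−6000)/7114 = 0.1566.
Σ = 1.696654. Dividing by the full population N = 11 gives P₁ = 0.1542.

0.1542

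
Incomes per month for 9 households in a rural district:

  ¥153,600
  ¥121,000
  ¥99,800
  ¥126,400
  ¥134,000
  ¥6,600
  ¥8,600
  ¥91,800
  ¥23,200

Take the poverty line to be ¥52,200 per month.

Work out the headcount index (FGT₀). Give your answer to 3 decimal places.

3 of the 9 households have income below ¥52,200.
H = 3/9 = 0.333.

0.333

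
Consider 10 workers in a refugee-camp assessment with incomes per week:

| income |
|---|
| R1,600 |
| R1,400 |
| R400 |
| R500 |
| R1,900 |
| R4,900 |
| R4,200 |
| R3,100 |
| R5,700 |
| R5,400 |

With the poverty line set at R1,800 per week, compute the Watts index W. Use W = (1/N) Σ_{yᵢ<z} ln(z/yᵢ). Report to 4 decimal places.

Poor units: R400, R500, R1,400, R1,600 (q = 4 of N = 10).
Log gaps: ln(1800/400) = 1.5041; ln(1800/500) = 1.2809; ln(1800/1400) = 0.2513; ln(1800/1600) = 0.1178.
W = 3.154109 / 10 = 0.3154.

0.3154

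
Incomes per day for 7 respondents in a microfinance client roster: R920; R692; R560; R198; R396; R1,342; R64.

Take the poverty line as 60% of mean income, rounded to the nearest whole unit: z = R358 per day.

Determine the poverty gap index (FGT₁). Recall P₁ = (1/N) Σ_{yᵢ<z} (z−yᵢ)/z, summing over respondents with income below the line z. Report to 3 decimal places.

Incomes under z: R64, R198 (q = 2 of N = 7).
Shortfall ratios: (358−64)/358 = 0.8212; (358−198)/358 = 0.4469.
Σ = 1.268156. Dividing by the full population N = 7 gives P₁ = 0.181.

0.181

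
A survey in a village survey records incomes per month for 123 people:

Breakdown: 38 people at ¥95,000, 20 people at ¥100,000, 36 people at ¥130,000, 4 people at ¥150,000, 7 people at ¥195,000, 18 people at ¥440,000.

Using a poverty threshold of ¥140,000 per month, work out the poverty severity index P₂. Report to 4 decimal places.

Below the line: 38×¥95,000, 20×¥100,000, 36×¥130,000 (q = 94 of N = 123).
Relative gaps: (140000−95000)/140000 = 0.3214 (×38); (140000−100000)/140000 = 0.2857 (×20); (140000−130000)/140000 = 0.0714 (×36).
Squared: 0.1033 (×38); 0.0816 (×20); 0.0051 (×36).
Sum = 5.742347; P₂ = 5.742347 / 123 = 0.0467.

0.0467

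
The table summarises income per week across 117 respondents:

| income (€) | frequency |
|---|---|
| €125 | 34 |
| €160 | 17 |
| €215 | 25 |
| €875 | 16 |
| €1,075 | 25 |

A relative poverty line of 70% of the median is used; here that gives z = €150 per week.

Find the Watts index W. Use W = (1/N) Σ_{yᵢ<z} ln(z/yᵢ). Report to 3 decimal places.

0.053

Incomes under z: 34×€125 (q = 34 of N = 117).
Log shortfalls: ln(150/125) = 0.1823 (×34).
W = 6.198933 / 117 = 0.053.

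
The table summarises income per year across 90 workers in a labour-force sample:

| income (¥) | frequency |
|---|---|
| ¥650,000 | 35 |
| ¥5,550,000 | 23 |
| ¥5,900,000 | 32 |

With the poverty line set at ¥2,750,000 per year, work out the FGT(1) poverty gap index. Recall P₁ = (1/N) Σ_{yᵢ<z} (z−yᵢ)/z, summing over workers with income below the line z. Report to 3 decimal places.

Below z: 35×¥650,000 (q = 35 of N = 90).
Shortfall ratios: (2750000−650000)/2750000 = 0.7636 (×35).
Σ = 26.727273. Dividing by the full population N = 90 gives P₁ = 0.297.

0.297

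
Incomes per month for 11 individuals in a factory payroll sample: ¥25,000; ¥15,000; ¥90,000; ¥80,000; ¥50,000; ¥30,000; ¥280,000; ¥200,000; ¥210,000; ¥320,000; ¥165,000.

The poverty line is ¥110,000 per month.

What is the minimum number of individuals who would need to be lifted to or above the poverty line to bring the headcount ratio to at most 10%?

6 of the 11 individuals are poor, so H = 6/11 = 0.545.
A headcount ratio of at most 10% allows at most ⌊0.10 × 11⌋ = 1 poor individuals.
So at least 6 − 1 = 5 must be lifted.

5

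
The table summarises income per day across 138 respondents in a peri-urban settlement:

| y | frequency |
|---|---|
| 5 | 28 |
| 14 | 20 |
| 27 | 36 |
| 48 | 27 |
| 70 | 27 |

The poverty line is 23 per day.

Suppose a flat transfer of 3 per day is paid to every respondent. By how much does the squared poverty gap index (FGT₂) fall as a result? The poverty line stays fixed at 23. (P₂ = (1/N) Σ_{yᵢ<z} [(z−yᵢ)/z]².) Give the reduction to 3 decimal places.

Before: below the line — 28×5, 20×14; squared poverty gap index (FGT₂) = 0.14646.
After the 3 transfer: below the line — 28×8, 20×17; squared poverty gap index (FGT₂) = 0.09616.
Reduction = 0.14646 − 0.09616 = 0.050.

0.050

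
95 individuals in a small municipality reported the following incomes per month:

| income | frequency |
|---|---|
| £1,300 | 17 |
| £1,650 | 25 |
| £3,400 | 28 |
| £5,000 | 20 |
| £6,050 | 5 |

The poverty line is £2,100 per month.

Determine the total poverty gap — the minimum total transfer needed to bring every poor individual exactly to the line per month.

Incomes under z: 17×£1,300, 25×£1,650 (q = 42 of N = 95).
Individual gaps: 17×(2100−1300) = 13600; 25×(2100−1650) = 11250.
Aggregate gap = £24,850.

£24,850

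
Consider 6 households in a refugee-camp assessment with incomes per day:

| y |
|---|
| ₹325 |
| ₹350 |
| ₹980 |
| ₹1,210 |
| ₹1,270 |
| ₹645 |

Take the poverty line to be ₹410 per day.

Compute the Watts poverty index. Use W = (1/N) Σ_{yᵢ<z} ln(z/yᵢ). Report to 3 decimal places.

0.065

Below the line: ₹325, ₹350 (q = 2 of N = 6).
Log gaps: ln(410/325) = 0.2323; ln(410/350) = 0.1582.
W = 0.390556 / 6 = 0.065.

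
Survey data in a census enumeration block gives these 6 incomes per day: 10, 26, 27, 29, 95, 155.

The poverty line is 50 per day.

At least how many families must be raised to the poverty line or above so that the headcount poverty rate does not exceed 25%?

Currently q = 4 of N = 6 are below the line (H = 0.667).
A headcount ratio of at most 25% allows at most ⌊0.25 × 6⌋ = 1 poor families.
So at least 4 − 1 = 3 must be lifted.

3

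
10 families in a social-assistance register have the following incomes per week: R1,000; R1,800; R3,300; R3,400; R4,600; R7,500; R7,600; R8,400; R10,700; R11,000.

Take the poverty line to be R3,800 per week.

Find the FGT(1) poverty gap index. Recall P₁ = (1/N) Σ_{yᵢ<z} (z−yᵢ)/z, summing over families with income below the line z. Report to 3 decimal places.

Below z: R1,000, R1,800, R3,300, R3,400 (q = 4 of N = 10).
Shortfall ratios: (3800−1000)/3800 = 0.7368; (3800−1800)/3800 = 0.5263; (3800−3300)/3800 = 0.1316; (3800−3400)/3800 = 0.1053.
Σ = 1.500000. Dividing by the full population N = 10 gives P₁ = 0.150.

0.150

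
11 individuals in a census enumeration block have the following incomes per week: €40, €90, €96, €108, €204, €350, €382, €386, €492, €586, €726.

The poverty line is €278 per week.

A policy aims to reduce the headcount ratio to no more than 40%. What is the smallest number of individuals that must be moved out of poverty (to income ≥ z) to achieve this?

Currently q = 5 of N = 11 are below the line (H = 0.455).
A headcount ratio of at most 40% allows at most ⌊0.40 × 11⌋ = 4 poor individuals.
So at least 5 − 4 = 1 must be lifted.

1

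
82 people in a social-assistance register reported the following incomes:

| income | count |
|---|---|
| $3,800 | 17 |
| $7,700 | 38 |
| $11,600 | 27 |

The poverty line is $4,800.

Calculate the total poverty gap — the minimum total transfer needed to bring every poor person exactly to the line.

$17,000

Below z: 17×$3,800 (q = 17 of N = 82).
Individual gaps: 17×(4800−3800) = 17000.
Aggregate gap = $17,000.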